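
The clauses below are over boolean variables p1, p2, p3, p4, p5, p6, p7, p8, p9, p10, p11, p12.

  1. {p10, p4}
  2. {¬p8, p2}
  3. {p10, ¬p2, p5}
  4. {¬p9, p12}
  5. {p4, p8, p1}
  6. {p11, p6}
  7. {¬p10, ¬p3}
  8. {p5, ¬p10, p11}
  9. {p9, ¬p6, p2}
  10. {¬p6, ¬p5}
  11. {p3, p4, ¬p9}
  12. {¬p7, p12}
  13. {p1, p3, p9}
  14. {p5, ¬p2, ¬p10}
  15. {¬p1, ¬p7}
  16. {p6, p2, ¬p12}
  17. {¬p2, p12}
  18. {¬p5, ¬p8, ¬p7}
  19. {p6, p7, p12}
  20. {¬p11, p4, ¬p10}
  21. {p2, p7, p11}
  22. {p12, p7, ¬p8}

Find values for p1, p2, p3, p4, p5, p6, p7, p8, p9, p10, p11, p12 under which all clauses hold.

p1=T, p2=T, p3=F, p4=T, p5=T, p6=F, p7=F, p8=T, p9=T, p10=T, p11=T, p12=T

p4 occurs only positively in the remaining clauses — set p4 = True.
Try p1 = True.
  then p7 is forced to False.
Try p2 = True.
  then p12 is forced to True.
Set p3 = False and propagate.
The remaining clauses are satisfied by p5 = True, p6 = False, p8 = True, p9 = True, p10 = True, p11 = True.
Every clause has at least one true literal under this assignment.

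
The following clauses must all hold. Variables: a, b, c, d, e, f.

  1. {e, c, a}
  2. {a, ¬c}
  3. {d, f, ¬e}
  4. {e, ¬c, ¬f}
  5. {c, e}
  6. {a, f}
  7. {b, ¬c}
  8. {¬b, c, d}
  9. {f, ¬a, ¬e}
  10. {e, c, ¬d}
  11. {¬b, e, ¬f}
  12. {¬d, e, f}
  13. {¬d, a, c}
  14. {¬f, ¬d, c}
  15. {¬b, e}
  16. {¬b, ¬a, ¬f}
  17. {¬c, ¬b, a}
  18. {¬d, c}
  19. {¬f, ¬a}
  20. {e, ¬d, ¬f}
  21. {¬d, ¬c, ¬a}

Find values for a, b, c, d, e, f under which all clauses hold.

a=F, b=F, c=F, d=F, e=T, f=T

Set a = False and propagate.
  then c is forced to False.
  then e is forced to True.
  then f is forced to True.
  then d is forced to False.
  then b is forced to False.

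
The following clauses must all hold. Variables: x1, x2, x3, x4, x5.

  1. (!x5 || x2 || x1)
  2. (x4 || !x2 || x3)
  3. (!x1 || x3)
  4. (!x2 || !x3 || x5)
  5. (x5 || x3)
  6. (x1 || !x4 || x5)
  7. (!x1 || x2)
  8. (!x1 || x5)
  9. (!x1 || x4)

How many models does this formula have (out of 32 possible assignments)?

The models are:
  x1=F x2=F x3=T x4=F x5=F
  x1=F x2=T x3=F x4=T x5=T
  x1=F x2=T x3=T x4=F x5=T
  x1=F x2=T x3=T x4=T x5=T
  x1=T x2=T x3=T x4=T x5=T
That's 5 in total.

5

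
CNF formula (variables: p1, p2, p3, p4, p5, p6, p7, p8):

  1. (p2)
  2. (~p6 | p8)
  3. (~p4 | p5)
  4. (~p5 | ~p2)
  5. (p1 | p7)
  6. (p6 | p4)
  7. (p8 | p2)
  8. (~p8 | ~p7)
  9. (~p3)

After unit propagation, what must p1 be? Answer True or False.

True

(p2) is a unit clause: p2 = True.
(~p5 | ~p2): since p2 = True, the clause reduces to (~p5). p5 = False.
From (p5 | ~p4) and p5 = False: p4 = False.
In (p4 | p6), p4 is now false; p6 must hold, so p6 = True.
In (~p6 | p8), ~p6 is now false; p8 must hold, so p8 = True.
From (~p8 | ~p7) and p8 = True: p7 = False.
From (p7 | p1) and p7 = False: p1 = True.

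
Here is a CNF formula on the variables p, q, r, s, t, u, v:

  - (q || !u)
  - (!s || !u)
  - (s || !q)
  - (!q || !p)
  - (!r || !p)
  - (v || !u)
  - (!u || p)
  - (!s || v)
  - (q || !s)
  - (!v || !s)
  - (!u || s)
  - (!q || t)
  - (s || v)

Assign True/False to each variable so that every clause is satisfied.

p = False, q = False, r = False, s = False, t = True, u = False, v = True

Pure literal: r appears only negated; assign r = False.
Pure literal: t appears only positively; assign t = True.
Set p = False and propagate.
  then u is forced to False.
For the remaining variables, q = False, s = False, v = True works.
Every clause has at least one true literal under this assignment.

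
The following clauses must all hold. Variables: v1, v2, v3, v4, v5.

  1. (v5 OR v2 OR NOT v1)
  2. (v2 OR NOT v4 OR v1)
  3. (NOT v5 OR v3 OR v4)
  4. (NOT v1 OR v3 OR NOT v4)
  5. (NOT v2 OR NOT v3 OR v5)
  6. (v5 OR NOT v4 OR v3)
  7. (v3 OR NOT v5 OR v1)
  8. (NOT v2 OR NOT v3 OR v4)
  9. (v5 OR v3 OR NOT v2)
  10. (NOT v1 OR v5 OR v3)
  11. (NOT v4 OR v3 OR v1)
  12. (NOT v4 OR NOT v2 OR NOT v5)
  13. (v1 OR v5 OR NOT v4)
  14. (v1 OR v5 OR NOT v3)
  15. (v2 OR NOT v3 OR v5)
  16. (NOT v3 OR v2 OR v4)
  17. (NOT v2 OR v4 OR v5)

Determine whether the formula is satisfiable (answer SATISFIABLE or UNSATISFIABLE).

SATISFIABLE

Try v1 = True.
Set v2 = False and propagate.
  then v5 is forced to True.
Set v3 = True and propagate.
  then v4 is forced to True.
Every clause has at least one true literal under this assignment.
So v1 = T  v2 = F  v3 = T  v4 = T  v5 = T is a satisfying assignment.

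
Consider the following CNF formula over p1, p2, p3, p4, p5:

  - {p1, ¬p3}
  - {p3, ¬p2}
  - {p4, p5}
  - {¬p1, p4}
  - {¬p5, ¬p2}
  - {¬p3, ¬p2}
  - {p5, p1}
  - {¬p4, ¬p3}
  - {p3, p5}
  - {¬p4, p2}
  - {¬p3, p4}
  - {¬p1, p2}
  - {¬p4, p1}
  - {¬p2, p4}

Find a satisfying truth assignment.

Try p1 = False.
  then p3 is forced to False.
  then p2 is forced to False.
  then p5 is forced to True.
  then p4 is forced to False.

p1=False  p2=False  p3=False  p4=False  p5=True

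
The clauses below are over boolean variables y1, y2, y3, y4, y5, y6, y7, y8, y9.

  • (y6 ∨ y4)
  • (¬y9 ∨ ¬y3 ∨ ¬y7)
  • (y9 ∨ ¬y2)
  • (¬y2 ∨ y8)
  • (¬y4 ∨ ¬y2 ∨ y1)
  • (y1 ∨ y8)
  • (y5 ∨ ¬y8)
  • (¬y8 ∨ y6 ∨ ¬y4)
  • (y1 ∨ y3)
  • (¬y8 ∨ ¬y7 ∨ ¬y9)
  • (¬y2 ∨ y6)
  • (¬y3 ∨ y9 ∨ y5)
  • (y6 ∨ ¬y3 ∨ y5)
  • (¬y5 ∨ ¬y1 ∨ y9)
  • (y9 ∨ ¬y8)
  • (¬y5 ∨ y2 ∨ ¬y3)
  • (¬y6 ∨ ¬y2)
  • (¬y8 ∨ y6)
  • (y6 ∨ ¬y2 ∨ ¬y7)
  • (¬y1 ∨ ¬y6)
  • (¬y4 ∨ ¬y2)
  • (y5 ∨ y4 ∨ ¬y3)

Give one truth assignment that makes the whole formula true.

Branch on y1: take y1 = True.
  then y6 is forced to False.
  then y4 is forced to True.
  then y8 is forced to False.
  then y2 is forced to False.
The remaining clauses are satisfied by y3 = False, y5 = True, y7 = True, y9 = True.
Check each clause:
  1. (y4 ∨ y6) — y4 is true.
  2. (¬y7 ∨ ¬y9 ∨ ¬y3) — ¬y3 is true.
  3. (y9 ∨ ¬y2) — y9 is true.
  4. (y8 ∨ ¬y2) — ¬y2 is true.
  5. (y1 ∨ ¬y4 ∨ ¬y2) — y1 is true.
  6. (y8 ∨ y1) — y1 is true.
  7. (¬y8 ∨ y5) — ¬y8 is true.
  8. (¬y4 ∨ ¬y8 ∨ y6) — ¬y8 is true.
  9. (y1 ∨ y3) — y1 is true.
  10. (¬y8 ∨ ¬y9 ∨ ¬y7) — ¬y8 is true.
  11. (¬y2 ∨ y6) — ¬y2 is true.
  12. (¬y3 ∨ y5 ∨ y9) — y9 is true.
  13. (y6 ∨ ¬y3 ∨ y5) — y5 is true.
  14. (¬y1 ∨ ¬y5 ∨ y9) — y9 is true.
  15. (¬y8 ∨ y9) — ¬y8 is true.
  16. (y2 ∨ ¬y5 ∨ ¬y3) — ¬y3 is true.
  17. (¬y2 ∨ ¬y6) — ¬y6 is true.
  18. (¬y8 ∨ y6) — ¬y8 is true.
  19. (y6 ∨ ¬y2 ∨ ¬y7) — ¬y2 is true.
  20. (¬y1 ∨ ¬y6) — ¬y6 is true.
  21. (¬y4 ∨ ¬y2) — ¬y2 is true.
  22. (y5 ∨ y4 ∨ ¬y3) — ¬y3 is true.

y1=T  y2=F  y3=F  y4=T  y5=T  y6=F  y7=T  y8=F  y9=T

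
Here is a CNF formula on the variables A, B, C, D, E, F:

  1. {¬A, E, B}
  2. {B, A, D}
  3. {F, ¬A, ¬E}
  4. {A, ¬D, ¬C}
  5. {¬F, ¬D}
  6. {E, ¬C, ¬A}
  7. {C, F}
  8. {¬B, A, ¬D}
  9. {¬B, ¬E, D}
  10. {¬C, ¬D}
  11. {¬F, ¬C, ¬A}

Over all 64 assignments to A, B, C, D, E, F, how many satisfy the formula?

The models are:
  A=F B=T C=F D=F E=F F=T
  A=F B=T C=T D=F E=F F=F
  A=F B=T C=T D=F E=F F=T
  A=T B=F C=F D=F E=T F=T
  A=T B=T C=F D=F E=F F=T
Count: 5.

5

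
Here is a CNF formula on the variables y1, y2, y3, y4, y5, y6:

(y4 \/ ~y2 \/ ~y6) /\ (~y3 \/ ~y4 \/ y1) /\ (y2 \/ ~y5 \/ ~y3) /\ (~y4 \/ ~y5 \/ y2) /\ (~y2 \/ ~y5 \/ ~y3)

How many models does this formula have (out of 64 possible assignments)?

34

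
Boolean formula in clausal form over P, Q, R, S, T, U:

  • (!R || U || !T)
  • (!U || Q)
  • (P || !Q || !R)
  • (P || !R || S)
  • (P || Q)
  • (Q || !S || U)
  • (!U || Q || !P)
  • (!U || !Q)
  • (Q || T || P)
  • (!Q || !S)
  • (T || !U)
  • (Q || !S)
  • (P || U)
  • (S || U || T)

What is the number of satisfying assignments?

2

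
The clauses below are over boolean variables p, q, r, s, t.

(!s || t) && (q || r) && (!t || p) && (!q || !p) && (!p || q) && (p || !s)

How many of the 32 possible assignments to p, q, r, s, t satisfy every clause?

The models are:
  p=0 q=0 r=1 s=0 t=0
  p=0 q=1 r=0 s=0 t=0
  p=0 q=1 r=1 s=0 t=0
That's 3 in total.

3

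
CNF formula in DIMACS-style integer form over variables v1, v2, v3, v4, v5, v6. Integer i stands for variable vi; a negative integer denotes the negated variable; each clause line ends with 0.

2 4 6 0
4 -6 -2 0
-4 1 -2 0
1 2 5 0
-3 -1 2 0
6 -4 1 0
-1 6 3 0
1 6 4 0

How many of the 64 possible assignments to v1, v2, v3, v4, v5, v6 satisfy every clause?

16

Split on v1, then v2.
  v1=1, v2=1: v5 free; 4 ways for (v3,v4,v6) × 2^1 = 8.
  v1=1, v2=0: remaining (v3,v4,v5,v6) ∈ {(0,0,0,1); (0,0,1,1); (0,1,0,1); (0,1,1,1)} — 4.
  v1=0, v2=1: a clause becomes empty — 0.
  v1=0, v2=0: remaining (v3,v4,v5,v6) ∈ {(0,0,1,1); (0,1,1,1); (1,0,1,1); (1,1,1,1)} — 4.
Total: 8 + 4 + 0 + 4 = 16.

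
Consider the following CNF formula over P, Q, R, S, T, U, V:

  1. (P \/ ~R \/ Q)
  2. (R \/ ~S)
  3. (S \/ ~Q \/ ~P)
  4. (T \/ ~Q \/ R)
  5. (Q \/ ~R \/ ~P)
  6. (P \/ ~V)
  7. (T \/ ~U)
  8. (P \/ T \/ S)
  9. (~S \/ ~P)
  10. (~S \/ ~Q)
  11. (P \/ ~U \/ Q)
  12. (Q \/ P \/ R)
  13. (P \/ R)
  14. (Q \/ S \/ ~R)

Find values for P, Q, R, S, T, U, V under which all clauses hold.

P=T  Q=F  R=F  S=F  T=T  U=F  V=F

T occurs only positively in the remaining clauses — set T = True.
U occurs only negated in the remaining clauses — set U = False.
Branch on P: take P = True.
  then S is forced to False.
  then Q is forced to False.
  then R is forced to False.
V is now unconstrained; take V = False.
Every clause has at least one true literal under this assignment.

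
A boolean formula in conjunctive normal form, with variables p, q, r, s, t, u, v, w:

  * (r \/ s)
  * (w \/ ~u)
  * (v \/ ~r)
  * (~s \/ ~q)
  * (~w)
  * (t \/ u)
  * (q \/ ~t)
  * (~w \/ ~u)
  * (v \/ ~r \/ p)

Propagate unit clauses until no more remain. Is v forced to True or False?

(~w) is a unit clause: w = False.
(w \/ ~u) with w = False leaves only ~u, so u = False.
(t \/ u): since u = False, the clause reduces to (t). t = True.
In (q \/ ~t), ~t is now false; q must hold, so q = True.
(~s \/ ~q) with q = True leaves only ~s, so s = False.
(r \/ s) with s = False leaves only r, so r = True.
From (~r \/ v) and r = True: v = True.

True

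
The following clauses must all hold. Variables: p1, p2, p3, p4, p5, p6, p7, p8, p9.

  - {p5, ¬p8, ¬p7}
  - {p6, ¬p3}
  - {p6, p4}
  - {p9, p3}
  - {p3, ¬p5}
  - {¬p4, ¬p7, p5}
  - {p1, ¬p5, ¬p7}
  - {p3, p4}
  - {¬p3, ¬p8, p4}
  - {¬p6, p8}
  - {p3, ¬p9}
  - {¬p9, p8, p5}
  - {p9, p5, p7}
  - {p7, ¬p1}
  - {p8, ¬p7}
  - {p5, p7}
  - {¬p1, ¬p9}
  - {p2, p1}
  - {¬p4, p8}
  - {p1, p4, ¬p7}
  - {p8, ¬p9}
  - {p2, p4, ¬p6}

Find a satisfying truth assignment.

p1 = 1, p2 = 1, p3 = 1, p4 = 1, p5 = 1, p6 = 1, p7 = 1, p8 = 1, p9 = 0

p2 occurs only positively in the remaining clauses — set p2 = True.
Set p1 = True and propagate.
  then p7 is forced to True.
  then p8 is forced to True.
  then p5 is forced to True.
  then p3 is forced to True.
  then p6 is forced to True.
  then p4 is forced to True.
  then p9 is forced to False.
Every clause has at least one true literal under this assignment.
Check each clause:
  1. {¬p7, ¬p8, p5} — p5 is true.
  2. {¬p3, p6} — p6 is true.
  3. {p6, p4} — p4 is true.
  4. {p3, p9} — p3 is true.
  5. {p3, ¬p5} — p3 is true.
  6. {p5, ¬p7, ¬p4} — p5 is true.
  7. {¬p5, ¬p7, p1} — p1 is true.
  8. {p4, p3} — p3 is true.
  9. {¬p8, ¬p3, p4} — p4 is true.
  10. {p8, ¬p6} — p8 is true.
  11. {¬p9, p3} — p3 is true.
  12. {p5, p8, ¬p9} — p8 is true.
  13. {p5, p9, p7} — p5 is true.
  14. {¬p1, p7} — p7 is true.
  15. {p8, ¬p7} — p8 is true.
  16. {p7, p5} — p5 is true.
  17. {¬p9, ¬p1} — ¬p9 is true.
  18. {p2, p1} — p1 is true.
  19. {¬p4, p8} — p8 is true.
  20. {p4, p1, ¬p7} — p4 is true.
  21. {p8, ¬p9} — p8 is true.
  22. {p4, ¬p6, p2} — p2 is true.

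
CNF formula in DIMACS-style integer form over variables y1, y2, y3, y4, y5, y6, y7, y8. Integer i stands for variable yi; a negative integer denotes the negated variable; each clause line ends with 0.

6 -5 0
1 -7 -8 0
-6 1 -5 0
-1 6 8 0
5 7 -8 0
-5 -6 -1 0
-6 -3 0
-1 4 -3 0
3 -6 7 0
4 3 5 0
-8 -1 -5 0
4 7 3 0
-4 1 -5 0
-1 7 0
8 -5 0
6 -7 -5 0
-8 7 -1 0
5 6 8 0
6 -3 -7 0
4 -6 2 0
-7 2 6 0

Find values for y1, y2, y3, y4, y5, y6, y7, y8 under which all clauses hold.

y1 = T, y2 = F, y3 = F, y4 = T, y5 = F, y6 = T, y7 = T, y8 = T

Try y1 = True.
  then y7 is forced to True.
The remaining clauses are satisfied by y2 = False, y3 = False, y4 = True, y5 = False, y6 = True, y8 = True.
Every clause has at least one true literal under this assignment.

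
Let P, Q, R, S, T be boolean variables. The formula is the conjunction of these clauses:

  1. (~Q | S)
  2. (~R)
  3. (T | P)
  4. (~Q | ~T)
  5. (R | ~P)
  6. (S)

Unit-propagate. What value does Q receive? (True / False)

False

(~R) stands alone — R = False.
In (R | ~P), R is now false; ~P must hold, so P = False.
In (P | T), P is now false; T must hold, so T = True.
(~Q | ~T): since T = True, the clause reduces to (~Q). Q = False.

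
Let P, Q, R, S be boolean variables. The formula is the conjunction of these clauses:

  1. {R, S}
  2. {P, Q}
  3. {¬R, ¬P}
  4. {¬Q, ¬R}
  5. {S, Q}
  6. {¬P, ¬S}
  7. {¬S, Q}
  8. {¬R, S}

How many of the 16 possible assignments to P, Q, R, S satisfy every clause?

1

Satisfying assignments:
  P=0 Q=1 R=0 S=1
That's 1 in total.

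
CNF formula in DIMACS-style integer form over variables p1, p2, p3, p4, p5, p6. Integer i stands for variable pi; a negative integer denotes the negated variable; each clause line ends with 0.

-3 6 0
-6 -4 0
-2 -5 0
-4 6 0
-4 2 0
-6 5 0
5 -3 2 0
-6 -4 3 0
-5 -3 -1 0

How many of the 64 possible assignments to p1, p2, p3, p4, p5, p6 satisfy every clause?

Split on p6, then p3.
  p6=T, p3=T: remaining (p1,p2,p4,p5) ∈ {(F,F,F,T)} — 1.
  p6=T, p3=F: remaining (p1,p2,p4,p5) ∈ {(F,F,F,T); (T,F,F,T)} — 2.
  p6=F, p3=T: a clause becomes empty — 0.
  p6=F, p3=F: p1 free; 3 ways for (p2,p4,p5) × 2^1 = 6.
Total: 1 + 2 + 0 + 6 = 9.

9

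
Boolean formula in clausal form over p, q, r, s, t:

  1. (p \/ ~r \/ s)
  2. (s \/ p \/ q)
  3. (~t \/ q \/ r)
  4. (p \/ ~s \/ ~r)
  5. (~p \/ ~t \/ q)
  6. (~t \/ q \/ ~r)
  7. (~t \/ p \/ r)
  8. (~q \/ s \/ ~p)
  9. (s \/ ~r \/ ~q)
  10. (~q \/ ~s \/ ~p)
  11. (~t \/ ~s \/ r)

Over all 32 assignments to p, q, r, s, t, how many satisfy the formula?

The models are:
  p=F q=F r=F s=T t=F
  p=F q=T r=F s=F t=F
  p=F q=T r=F s=T t=F
  p=T q=F r=F s=F t=F
  p=T q=F r=F s=T t=F
  p=T q=F r=T s=F t=F
  p=T q=F r=T s=T t=F
That's 7 in total.

7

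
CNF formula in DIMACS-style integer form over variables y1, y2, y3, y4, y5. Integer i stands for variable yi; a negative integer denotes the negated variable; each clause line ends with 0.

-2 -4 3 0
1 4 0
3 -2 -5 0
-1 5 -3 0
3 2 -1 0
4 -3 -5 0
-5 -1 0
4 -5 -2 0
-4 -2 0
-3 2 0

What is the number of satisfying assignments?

3

The models are:
  y1=F y2=F y3=F y4=T y5=F
  y1=F y2=F y3=F y4=T y5=T
  y1=T y2=T y3=F y4=F y5=F
Count: 3.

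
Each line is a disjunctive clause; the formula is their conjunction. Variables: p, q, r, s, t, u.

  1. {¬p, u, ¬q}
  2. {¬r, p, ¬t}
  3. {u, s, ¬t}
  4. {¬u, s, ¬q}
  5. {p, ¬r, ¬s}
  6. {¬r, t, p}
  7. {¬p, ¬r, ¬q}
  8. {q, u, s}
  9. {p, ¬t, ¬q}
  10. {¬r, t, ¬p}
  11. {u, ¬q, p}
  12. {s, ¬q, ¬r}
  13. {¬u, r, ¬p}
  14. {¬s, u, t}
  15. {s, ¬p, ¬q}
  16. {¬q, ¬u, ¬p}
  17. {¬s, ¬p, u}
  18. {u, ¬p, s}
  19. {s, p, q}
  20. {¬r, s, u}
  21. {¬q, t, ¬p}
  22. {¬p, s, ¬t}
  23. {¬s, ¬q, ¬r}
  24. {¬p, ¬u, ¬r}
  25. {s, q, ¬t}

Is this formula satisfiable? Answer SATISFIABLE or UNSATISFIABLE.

Try p = False.
Try q = False.
  then s is forced to True.
  then r is forced to False.
For the remaining variables, t = True, u = False works.
So p=False, q=False, r=False, s=True, t=True, u=False is a satisfying assignment.

SATISFIABLE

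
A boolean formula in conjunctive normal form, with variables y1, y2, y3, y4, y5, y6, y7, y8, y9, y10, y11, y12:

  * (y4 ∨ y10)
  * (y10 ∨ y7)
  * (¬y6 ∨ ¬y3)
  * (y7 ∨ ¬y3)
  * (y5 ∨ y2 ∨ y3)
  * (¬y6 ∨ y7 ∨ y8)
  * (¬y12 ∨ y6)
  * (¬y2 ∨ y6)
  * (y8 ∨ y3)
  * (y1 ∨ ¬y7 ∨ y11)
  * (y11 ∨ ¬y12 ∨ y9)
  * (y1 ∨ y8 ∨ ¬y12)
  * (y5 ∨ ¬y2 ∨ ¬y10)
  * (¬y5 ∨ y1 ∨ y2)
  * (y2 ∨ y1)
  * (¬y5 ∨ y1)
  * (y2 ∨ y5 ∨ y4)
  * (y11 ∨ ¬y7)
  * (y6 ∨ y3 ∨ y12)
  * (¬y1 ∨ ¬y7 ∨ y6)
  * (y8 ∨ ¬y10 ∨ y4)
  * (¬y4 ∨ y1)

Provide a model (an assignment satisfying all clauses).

y1 = True, y2 = False, y3 = False, y4 = True, y5 = True, y6 = True, y7 = False, y8 = True, y9 = False, y10 = True, y11 = False, y12 = False

y8 occurs only positively in the remaining clauses — set y8 = True.
Branch on y1: take y1 = True.
Branch on y2: take y2 = False.
Set y3 = False and propagate.
  then y5 is forced to True.
The remaining clauses are satisfied by y4 = True, y6 = True, y7 = False, y9 = False, y10 = True, y11 = False, y12 = False.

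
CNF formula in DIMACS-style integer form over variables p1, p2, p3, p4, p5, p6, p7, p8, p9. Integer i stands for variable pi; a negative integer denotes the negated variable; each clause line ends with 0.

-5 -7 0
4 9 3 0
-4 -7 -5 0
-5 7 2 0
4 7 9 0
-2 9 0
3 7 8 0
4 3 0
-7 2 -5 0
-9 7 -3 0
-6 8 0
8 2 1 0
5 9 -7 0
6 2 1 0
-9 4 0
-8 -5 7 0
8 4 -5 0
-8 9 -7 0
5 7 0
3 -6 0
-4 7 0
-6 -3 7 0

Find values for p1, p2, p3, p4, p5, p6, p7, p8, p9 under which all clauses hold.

Branch on p1: take p1 = False.
Set p2 = True and propagate.
  then p9 is forced to True.
  then p4 is forced to True.
  then p7 is forced to True.
  then p5 is forced to False.
Try p3 = False.
  then p6 is forced to False.
p8 is now unconstrained; take p8 = True.

p1 = False, p2 = True, p3 = False, p4 = True, p5 = False, p6 = False, p7 = True, p8 = True, p9 = True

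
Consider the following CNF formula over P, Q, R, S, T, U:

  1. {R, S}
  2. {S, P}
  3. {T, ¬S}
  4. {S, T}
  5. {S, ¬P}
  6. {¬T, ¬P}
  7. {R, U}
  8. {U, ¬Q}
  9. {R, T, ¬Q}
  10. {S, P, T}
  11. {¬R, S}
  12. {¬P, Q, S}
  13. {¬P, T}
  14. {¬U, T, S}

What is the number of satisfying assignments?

Satisfying assignments:
  P=0 Q=0 R=0 S=1 T=1 U=1
  P=0 Q=0 R=1 S=1 T=1 U=0
  P=0 Q=0 R=1 S=1 T=1 U=1
  P=0 Q=1 R=0 S=1 T=1 U=1
  P=0 Q=1 R=1 S=1 T=1 U=1
That's 5 in total.

5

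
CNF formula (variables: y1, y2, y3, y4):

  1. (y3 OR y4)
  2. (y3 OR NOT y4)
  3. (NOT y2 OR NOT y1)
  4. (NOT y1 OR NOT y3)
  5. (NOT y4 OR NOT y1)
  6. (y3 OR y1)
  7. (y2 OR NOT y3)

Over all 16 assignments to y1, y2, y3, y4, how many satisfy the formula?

The models are:
  y1=F y2=T y3=T y4=F
  y1=F y2=T y3=T y4=T
Count: 2.

2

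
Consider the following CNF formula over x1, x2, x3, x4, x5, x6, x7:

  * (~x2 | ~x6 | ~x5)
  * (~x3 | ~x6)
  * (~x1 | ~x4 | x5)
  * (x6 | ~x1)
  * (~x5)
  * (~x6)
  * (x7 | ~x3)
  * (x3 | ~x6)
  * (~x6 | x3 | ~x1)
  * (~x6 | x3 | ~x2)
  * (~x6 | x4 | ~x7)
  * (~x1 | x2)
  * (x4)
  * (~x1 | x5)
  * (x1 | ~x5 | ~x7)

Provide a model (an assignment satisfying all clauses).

x1 = False  x2 = True  x3 = False  x4 = True  x5 = False  x6 = False  x7 = True

(~x5) is a unit clause, so x5 = False.
Unit propagation: (~x6) forces x6 = False.
Unit propagation: (~x1) forces x1 = False.
(x4) is a unit clause, so x4 = True.
Pure literal: x3 appears only negated; assign x3 = False.
x7 occurs only positively in the remaining clauses — set x7 = True.
x2 is now unconstrained; take x2 = True.
Check each clause:
  1. (~x2 | ~x6 | ~x5) — ~x6 is true.
  2. (~x6 | ~x3) — ~x6 is true.
  3. (~x1 | x5 | ~x4) — ~x1 is true.
  4. (~x1 | x6) — ~x1 is true.
  5. (~x5) — ~x5 is true.
  6. (~x6) — ~x6 is true.
  7. (~x3 | x7) — ~x3 is true.
  8. (~x6 | x3) — ~x6 is true.
  9. (x3 | ~x1 | ~x6) — ~x6 is true.
  10. (x3 | ~x6 | ~x2) — ~x6 is true.
  11. (~x7 | ~x6 | x4) — ~x6 is true.
  12. (~x1 | x2) — x2 is true.
  13. (x4) — x4 is true.
  14. (~x1 | x5) — ~x1 is true.
  15. (~x7 | ~x5 | x1) — ~x5 is true.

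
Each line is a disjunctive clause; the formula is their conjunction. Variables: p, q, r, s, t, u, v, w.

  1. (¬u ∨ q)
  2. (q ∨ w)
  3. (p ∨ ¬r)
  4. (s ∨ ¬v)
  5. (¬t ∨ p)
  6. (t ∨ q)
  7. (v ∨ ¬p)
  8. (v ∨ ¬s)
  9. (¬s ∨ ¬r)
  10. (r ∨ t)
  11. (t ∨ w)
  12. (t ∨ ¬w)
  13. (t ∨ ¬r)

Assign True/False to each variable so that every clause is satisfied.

p=True, q=True, r=False, s=True, t=True, u=True, v=True, w=False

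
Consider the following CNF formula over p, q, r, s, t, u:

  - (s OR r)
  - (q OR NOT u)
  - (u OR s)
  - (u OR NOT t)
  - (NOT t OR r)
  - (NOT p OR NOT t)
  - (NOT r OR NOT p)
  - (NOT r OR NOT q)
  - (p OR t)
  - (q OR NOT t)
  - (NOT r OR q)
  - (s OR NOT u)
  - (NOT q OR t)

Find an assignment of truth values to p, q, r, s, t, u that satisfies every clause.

p=True, q=False, r=False, s=True, t=False, u=False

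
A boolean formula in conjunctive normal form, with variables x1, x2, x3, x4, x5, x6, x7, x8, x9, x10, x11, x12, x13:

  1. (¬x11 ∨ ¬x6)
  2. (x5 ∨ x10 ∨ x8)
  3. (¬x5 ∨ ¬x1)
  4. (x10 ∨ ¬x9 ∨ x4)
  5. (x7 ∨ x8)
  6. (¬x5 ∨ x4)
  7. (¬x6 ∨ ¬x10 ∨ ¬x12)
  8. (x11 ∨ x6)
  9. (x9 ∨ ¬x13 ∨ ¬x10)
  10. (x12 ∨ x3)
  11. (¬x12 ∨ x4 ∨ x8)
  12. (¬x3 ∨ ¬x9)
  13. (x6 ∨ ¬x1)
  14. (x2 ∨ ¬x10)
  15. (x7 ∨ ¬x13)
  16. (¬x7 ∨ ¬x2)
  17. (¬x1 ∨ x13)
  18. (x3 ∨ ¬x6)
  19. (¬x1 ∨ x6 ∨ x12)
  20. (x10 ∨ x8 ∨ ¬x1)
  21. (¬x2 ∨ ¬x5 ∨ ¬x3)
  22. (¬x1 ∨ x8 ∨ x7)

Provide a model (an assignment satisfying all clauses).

x1 = False, x2 = True, x3 = True, x4 = False, x5 = False, x6 = True, x7 = False, x8 = True, x9 = False, x10 = False, x11 = False, x12 = True, x13 = False

Check each clause:
  1. (¬x11 ∨ ¬x6) — ¬x11 is true.
  2. (x8 ∨ x5 ∨ x10) — x8 is true.
  3. (¬x5 ∨ ¬x1) — ¬x5 is true.
  4. (x10 ∨ x4 ∨ ¬x9) — ¬x9 is true.
  5. (x8 ∨ x7) — x8 is true.
  6. (x4 ∨ ¬x5) — ¬x5 is true.
  7. (¬x10 ∨ ¬x12 ∨ ¬x6) — ¬x10 is true.
  8. (x6 ∨ x11) — x6 is true.
  9. (¬x13 ∨ x9 ∨ ¬x10) — ¬x13 is true.
  10. (x12 ∨ x3) — x3 is true.
  11. (x8 ∨ ¬x12 ∨ x4) — x8 is true.
  12. (¬x9 ∨ ¬x3) — ¬x9 is true.
  13. (x6 ∨ ¬x1) — x6 is true.
  14. (¬x10 ∨ x2) — x2 is true.
  15. (x7 ∨ ¬x13) — ¬x13 is true.
  16. (¬x2 ∨ ¬x7) — ¬x7 is true.
  17. (¬x1 ∨ x13) — ¬x1 is true.
  18. (x3 ∨ ¬x6) — x3 is true.
  19. (x12 ∨ x6 ∨ ¬x1) — x12 is true.
  20. (x10 ∨ ¬x1 ∨ x8) — x8 is true.
  21. (¬x2 ∨ ¬x3 ∨ ¬x5) — ¬x5 is true.
  22. (x7 ∨ ¬x1 ∨ x8) — x8 is true.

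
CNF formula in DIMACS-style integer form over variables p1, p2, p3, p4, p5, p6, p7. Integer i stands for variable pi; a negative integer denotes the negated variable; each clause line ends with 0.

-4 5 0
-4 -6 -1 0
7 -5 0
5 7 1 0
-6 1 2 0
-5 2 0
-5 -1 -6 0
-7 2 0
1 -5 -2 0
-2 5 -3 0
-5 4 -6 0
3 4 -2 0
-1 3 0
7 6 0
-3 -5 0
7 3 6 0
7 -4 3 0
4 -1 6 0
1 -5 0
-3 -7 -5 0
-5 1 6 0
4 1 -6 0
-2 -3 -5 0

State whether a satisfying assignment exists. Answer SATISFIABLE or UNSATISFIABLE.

Set p1 = True and propagate.
  then p3 is forced to True.
  then p5 is forced to False.
  then p4 is forced to False.
  then p2 is forced to False.
  then p7 is forced to False.
  then p6 is forced to True.
Every clause has at least one true literal under this assignment.
So p1=True  p2=False  p3=True  p4=False  p5=False  p6=True  p7=False is a satisfying assignment.

SATISFIABLE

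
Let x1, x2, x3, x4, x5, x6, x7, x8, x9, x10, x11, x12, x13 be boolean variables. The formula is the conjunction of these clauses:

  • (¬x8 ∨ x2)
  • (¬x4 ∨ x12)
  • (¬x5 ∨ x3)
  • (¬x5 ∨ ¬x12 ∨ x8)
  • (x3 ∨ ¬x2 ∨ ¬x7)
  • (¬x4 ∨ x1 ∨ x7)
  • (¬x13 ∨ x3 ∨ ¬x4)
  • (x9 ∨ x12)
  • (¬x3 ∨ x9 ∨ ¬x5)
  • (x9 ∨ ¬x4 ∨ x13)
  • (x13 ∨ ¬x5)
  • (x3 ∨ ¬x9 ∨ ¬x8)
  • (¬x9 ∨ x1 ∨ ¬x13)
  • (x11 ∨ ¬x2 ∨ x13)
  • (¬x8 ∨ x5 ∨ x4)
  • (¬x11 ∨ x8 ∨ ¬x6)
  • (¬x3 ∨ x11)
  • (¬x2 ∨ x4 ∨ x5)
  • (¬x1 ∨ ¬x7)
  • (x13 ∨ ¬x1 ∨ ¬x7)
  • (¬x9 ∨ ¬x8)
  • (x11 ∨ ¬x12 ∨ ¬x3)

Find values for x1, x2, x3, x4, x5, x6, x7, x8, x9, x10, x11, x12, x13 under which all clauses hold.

x1=F, x2=F, x3=F, x4=F, x5=F, x6=T, x7=T, x8=F, x9=T, x10=T, x11=F, x12=T, x13=F

Set x1 = False and propagate.
Branch on x2: take x2 = False.
  then x8 is forced to False.
Set x3 = False and propagate.
  then x5 is forced to False.
The remaining clauses are satisfied by x4 = False, x6 = True, x7 = True, x9 = True, x10 = True, x11 = False, x12 = True, x13 = False.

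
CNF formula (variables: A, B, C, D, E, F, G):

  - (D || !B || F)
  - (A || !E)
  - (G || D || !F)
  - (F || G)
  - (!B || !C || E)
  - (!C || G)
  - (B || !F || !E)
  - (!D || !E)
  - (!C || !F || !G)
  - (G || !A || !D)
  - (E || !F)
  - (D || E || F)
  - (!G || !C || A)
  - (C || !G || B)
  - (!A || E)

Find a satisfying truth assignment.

Set A = True and propagate.
  then E is forced to True.
  then D is forced to False.
Set B = True and propagate.
  then F is forced to True.
  then G is forced to True.
  then C is forced to False.

A=True  B=True  C=False  D=False  E=True  F=True  G=True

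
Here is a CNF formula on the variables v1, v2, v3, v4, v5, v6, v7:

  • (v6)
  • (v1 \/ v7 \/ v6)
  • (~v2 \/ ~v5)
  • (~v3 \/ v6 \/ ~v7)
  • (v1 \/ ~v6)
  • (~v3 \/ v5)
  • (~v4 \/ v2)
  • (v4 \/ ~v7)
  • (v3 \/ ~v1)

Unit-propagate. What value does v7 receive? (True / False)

Unit clause (v6) sets v6 = True.
(v1 \/ ~v6): since v6 = True, the clause reduces to (v1). v1 = True.
(~v1 \/ v3): since v1 = True, the clause reduces to (v3). v3 = True.
(~v3 \/ v5) with v3 = True leaves only v5, so v5 = True.
In (~v2 \/ ~v5), ~v5 is now false; ~v2 must hold, so v2 = False.
(v2 \/ ~v4) with v2 = False leaves only ~v4, so v4 = False.
(~v7 \/ v4) with v4 = False leaves only ~v7, so v7 = False.

False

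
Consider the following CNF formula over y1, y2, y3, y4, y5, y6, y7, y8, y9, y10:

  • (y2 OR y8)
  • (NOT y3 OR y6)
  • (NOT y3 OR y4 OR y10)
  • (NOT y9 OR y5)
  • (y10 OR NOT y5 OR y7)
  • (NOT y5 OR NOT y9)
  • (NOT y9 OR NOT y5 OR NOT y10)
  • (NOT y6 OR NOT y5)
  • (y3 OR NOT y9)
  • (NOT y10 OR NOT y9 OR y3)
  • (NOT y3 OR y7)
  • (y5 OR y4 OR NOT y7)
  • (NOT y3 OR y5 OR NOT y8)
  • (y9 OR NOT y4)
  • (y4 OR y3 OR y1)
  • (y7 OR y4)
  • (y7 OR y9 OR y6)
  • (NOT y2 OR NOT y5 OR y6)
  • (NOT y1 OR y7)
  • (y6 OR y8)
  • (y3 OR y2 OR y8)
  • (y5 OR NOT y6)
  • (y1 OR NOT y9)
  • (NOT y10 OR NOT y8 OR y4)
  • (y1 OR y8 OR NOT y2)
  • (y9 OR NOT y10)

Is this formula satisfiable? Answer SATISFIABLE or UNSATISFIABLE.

Try y1 = True.
  then y7 is forced to True.
Set y2 = False and propagate.
  then y8 is forced to True.
The remaining clauses are satisfied by y3 = False, y4 = False, y5 = True, y6 = False, y9 = False, y10 = False.
Every clause has at least one true literal under this assignment.
So y1=1, y2=0, y3=0, y4=0, y5=1, y6=0, y7=1, y8=1, y9=0, y10=0 is a satisfying assignment.

SATISFIABLE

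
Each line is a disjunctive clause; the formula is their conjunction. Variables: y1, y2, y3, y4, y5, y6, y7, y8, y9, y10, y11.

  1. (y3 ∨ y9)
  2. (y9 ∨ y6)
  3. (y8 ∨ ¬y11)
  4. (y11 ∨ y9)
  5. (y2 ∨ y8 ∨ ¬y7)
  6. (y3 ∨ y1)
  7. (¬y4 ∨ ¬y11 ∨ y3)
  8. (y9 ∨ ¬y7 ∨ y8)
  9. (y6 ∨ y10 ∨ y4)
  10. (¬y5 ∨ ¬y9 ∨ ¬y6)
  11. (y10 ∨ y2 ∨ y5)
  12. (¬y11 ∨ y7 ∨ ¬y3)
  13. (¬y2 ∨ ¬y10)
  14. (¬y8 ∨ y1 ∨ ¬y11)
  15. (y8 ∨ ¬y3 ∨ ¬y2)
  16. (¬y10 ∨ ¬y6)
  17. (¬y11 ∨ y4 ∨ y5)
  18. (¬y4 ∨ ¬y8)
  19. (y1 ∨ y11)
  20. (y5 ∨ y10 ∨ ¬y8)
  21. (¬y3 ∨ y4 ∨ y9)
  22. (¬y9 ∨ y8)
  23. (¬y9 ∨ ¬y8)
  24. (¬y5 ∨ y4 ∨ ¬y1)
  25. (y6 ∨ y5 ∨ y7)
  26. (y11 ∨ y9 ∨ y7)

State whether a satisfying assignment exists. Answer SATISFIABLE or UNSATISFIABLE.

UNSATISFIABLE

y8 = True:
  propagation gives y4=False, y9=False, y3=True; an empty clause results — contradiction.
y8 = False:
  propagation gives y11=False, y9=True; an empty clause results — contradiction.
Every branch closes, so no satisfying assignment exists.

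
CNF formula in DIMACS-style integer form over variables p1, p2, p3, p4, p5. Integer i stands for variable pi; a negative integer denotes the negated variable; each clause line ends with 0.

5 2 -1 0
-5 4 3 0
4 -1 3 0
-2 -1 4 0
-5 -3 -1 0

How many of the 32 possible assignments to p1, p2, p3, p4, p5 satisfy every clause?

Case analysis on p1 and p3:
  p1=T, p3=T: remaining (p2,p4,p5) ∈ {(T,T,F)} — 1.
  p1=T, p3=F: remaining (p2,p4,p5) ∈ {(F,T,T); (T,T,F); (T,T,T)} — 3.
  p1=F, p3=T: p2, p4, p5 free → 2^3 = 8.
  p1=F, p3=F: p2 free; 3 ways for (p4,p5) × 2^1 = 6.
Total: 1 + 3 + 8 + 6 = 18.

18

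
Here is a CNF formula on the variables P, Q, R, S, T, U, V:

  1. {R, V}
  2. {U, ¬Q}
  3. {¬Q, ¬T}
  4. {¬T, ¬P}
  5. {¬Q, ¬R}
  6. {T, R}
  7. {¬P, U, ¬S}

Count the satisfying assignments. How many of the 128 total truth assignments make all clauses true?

26

Case analysis on Q and R:
  Q=T, R=T: a clause becomes empty — 0.
  Q=T, R=F: a clause becomes empty — 0.
  Q=F, R=T: V free; 11 ways for (P,S,T,U) × 2^1 = 22.
  Q=F, R=F: remaining (P,S,T,U,V) ∈ {(F,F,T,F,T); (F,F,T,T,T); (F,T,T,F,T); (F,T,T,T,T)} — 4.
Total: 0 + 0 + 22 + 4 = 26.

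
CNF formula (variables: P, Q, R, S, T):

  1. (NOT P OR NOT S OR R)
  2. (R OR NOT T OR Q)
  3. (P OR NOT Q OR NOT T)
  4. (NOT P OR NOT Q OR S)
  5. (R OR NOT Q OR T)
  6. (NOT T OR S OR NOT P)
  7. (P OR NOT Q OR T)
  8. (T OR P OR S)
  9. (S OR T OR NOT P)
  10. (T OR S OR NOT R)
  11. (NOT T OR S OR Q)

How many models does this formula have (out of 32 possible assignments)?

7

The models are:
  P=F Q=F R=F S=T T=F
  P=F Q=F R=T S=T T=F
  P=F Q=F R=T S=T T=T
  P=T Q=F R=T S=T T=F
  P=T Q=F R=T S=T T=T
  P=T Q=T R=T S=T T=F
  P=T Q=T R=T S=T T=T
That's 7 in total.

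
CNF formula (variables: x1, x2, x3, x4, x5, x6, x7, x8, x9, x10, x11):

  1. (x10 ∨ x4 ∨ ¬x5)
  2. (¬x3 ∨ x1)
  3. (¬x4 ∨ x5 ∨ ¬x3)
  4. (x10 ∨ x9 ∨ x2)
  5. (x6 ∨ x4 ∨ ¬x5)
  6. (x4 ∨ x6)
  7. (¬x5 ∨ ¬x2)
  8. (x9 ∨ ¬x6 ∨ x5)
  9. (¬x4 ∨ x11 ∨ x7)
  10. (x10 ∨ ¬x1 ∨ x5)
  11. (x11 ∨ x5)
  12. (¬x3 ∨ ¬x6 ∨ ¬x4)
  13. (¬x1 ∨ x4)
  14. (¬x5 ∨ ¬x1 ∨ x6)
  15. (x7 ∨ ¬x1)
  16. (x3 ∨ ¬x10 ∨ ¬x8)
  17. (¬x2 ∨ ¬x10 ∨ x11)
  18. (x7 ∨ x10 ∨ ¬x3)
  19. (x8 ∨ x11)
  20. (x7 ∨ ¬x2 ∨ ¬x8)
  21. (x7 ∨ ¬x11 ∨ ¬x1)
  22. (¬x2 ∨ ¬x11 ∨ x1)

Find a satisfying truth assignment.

x1=F, x2=F, x3=F, x4=T, x5=T, x6=T, x7=F, x8=F, x9=F, x10=T, x11=T

Set x1 = False and propagate.
  then x3 is forced to False.
Branch on x2: take x2 = False.
For the remaining variables, x4 = True, x5 = True, x6 = True, x7 = False, x8 = False, x9 = False, x10 = True, x11 = True works.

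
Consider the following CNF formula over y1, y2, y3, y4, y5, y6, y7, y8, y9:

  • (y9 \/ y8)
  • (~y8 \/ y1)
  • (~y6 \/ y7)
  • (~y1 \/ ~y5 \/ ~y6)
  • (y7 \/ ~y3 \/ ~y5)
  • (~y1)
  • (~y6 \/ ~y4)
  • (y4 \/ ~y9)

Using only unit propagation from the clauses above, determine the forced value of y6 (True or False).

False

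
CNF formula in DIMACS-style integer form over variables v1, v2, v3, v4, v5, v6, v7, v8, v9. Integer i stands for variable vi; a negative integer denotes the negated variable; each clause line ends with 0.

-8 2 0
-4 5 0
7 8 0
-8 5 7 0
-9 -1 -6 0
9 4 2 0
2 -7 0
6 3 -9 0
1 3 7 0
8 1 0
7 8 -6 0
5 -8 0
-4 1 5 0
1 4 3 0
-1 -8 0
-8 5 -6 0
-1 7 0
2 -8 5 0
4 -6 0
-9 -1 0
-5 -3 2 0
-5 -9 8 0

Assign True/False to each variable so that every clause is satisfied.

v1=1, v2=1, v3=0, v4=0, v5=0, v6=0, v7=1, v8=0, v9=0

v2 occurs only positively in the remaining clauses — set v2 = True.
Set v1 = True and propagate.
  then v8 is forced to False.
  then v7 is forced to True.
  then v9 is forced to False.
Try v4 = False.
  then v6 is forced to False.
v3, v5 are now unconstrained; take v3 = False, v5 = False.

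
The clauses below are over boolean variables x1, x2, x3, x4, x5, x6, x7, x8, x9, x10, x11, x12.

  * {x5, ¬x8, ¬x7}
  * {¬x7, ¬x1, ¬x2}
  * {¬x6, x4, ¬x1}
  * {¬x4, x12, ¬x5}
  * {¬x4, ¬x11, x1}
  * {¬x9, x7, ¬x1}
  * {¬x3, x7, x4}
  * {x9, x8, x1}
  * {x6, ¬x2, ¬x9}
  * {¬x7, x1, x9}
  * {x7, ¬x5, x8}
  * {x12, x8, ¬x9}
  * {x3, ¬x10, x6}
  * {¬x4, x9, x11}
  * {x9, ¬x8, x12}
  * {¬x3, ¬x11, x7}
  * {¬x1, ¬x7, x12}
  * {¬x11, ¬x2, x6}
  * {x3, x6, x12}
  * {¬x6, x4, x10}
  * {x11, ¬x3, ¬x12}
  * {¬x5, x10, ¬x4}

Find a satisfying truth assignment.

Set x1 = False and propagate.
The remaining clauses are satisfied by x2 = True, x3 = False, x4 = False, x5 = True, x6 = True, x7 = True, x8 = False, x9 = True, x10 = True, x11 = False, x12 = True.

x1 = False, x2 = True, x3 = False, x4 = False, x5 = True, x6 = True, x7 = True, x8 = False, x9 = True, x10 = True, x11 = False, x12 = True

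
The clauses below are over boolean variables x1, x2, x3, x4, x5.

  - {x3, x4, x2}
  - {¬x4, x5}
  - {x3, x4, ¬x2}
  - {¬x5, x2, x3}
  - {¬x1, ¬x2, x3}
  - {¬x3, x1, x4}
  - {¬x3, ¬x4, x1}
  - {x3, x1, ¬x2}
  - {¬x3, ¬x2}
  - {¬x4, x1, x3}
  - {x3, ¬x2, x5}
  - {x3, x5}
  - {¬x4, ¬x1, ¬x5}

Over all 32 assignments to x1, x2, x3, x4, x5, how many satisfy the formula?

2

Satisfying assignments:
  x1=1 x2=0 x3=1 x4=0 x5=0
  x1=1 x2=0 x3=1 x4=0 x5=1
That's 2 in total.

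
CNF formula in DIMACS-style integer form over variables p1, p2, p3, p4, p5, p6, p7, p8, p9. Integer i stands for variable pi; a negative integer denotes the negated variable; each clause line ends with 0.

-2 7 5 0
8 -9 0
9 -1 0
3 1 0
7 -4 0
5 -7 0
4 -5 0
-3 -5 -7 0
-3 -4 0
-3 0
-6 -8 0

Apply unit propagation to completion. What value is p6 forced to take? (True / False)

False

(NOT p3) stands alone — p3 = False.
(p1 OR p3) with p3 = False leaves only p1, so p1 = True.
(p9 OR NOT p1): since p1 = True, the clause reduces to (p9). p9 = True.
In (p8 OR NOT p9), NOT p9 is now false; p8 must hold, so p8 = True.
In (NOT p8 OR NOT p6), NOT p8 is now false; NOT p6 must hold, so p6 = False.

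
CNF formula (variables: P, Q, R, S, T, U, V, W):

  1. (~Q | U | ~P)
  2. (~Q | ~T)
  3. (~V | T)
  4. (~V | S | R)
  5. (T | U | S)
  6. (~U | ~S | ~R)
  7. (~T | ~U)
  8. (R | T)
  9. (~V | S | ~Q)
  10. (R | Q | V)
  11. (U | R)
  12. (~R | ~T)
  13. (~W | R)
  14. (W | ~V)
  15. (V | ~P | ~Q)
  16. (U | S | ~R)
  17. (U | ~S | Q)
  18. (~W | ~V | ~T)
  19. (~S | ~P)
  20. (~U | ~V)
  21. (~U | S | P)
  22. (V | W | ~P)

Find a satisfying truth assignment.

P = F, Q = T, R = T, S = T, T = F, U = F, V = F, W = T

Check each clause:
  1. (~Q | U | ~P) — ~P is true.
  2. (~T | ~Q) — ~T is true.
  3. (~V | T) — ~V is true.
  4. (R | S | ~V) — ~V is true.
  5. (U | S | T) — S is true.
  6. (~S | ~R | ~U) — ~U is true.
  7. (~T | ~U) — ~U is true.
  8. (R | T) — R is true.
  9. (~V | S | ~Q) — ~V is true.
  10. (R | Q | V) — Q is true.
  11. (R | U) — R is true.
  12. (~T | ~R) — ~T is true.
  13. (R | ~W) — R is true.
  14. (W | ~V) — W is true.
  15. (~P | V | ~Q) — ~P is true.
  16. (S | ~R | U) — S is true.
  17. (~S | U | Q) — Q is true.
  18. (~T | ~V | ~W) — ~V is true.
  19. (~S | ~P) — ~P is true.
  20. (~V | ~U) — ~V is true.
  21. (S | ~U | P) — ~U is true.
  22. (W | ~P | V) — W is true.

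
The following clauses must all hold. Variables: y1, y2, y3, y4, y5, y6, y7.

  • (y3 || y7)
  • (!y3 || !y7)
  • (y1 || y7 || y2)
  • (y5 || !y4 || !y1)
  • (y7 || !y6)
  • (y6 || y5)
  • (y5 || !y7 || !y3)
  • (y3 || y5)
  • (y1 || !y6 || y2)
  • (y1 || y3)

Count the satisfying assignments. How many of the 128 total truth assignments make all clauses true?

14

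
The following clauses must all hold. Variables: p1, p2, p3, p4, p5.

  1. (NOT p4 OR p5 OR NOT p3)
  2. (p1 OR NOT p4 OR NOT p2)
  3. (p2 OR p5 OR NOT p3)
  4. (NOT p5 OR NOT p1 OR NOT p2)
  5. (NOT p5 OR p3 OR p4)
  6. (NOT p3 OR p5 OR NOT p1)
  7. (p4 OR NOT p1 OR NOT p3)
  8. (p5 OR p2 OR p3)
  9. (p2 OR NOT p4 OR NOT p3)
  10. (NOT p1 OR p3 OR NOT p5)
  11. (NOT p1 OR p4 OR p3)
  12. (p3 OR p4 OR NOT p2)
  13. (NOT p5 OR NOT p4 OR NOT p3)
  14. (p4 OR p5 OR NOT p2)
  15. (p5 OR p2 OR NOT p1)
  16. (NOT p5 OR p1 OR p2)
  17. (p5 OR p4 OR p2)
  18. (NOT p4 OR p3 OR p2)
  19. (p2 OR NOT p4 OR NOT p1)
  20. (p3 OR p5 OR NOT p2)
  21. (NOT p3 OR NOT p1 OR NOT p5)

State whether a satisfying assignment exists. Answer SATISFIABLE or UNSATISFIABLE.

SATISFIABLE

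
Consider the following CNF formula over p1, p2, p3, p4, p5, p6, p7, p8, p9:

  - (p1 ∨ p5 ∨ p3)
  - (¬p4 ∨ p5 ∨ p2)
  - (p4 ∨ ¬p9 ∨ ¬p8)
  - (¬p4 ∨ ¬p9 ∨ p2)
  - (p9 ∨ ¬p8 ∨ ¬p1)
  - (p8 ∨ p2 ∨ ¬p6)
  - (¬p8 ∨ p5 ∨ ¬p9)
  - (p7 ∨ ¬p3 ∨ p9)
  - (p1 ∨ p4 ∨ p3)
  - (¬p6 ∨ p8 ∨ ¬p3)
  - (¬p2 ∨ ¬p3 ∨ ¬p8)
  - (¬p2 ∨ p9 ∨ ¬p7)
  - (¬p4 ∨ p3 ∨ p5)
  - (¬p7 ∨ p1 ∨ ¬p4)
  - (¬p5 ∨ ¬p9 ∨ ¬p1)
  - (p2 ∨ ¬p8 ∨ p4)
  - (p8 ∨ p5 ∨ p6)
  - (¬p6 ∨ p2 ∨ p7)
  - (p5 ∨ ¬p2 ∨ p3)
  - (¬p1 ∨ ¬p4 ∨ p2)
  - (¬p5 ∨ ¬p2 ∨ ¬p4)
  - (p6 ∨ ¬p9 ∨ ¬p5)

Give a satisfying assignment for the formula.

p1=True, p2=True, p3=False, p4=False, p5=True, p6=False, p7=False, p8=False, p9=False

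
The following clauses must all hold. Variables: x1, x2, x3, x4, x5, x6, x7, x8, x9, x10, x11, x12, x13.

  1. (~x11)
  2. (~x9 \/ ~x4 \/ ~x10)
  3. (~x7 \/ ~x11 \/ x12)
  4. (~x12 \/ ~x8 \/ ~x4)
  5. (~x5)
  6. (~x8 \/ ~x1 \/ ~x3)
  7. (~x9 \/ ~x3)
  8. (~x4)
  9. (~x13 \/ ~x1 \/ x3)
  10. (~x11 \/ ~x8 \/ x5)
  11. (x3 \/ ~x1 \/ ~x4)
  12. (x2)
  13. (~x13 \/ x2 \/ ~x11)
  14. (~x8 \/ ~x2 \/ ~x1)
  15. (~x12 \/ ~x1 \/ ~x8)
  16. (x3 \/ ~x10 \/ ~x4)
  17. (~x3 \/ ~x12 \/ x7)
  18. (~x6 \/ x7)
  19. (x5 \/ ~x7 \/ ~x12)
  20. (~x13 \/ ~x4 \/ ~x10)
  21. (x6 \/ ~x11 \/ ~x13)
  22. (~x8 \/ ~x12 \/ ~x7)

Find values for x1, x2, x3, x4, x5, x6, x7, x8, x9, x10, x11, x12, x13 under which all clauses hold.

x1=F  x2=T  x3=F  x4=F  x5=F  x6=F  x7=F  x8=F  x9=F  x10=F  x11=F  x12=F  x13=T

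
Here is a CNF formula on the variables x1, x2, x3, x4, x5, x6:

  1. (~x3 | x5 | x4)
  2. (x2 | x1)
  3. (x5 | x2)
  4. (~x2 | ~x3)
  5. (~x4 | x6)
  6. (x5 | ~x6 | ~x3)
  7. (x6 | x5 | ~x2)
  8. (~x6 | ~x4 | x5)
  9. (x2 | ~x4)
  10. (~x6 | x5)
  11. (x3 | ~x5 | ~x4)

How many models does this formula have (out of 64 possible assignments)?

8

Split on x5, then x2.
  x5=1, x2=1: remaining (x1,x3,x4,x6) ∈ {(0,0,0,0); (0,0,0,1); (1,0,0,0); (1,0,0,1)} — 4.
  x5=1, x2=0: remaining (x1,x3,x4,x6) ∈ {(1,0,0,0); (1,0,0,1); (1,1,0,0); (1,1,0,1)} — 4.
  x5=0, x2=1: a clause becomes empty — 0.
  x5=0, x2=0: a clause becomes empty — 0.
Total: 4 + 4 + 0 + 0 = 8.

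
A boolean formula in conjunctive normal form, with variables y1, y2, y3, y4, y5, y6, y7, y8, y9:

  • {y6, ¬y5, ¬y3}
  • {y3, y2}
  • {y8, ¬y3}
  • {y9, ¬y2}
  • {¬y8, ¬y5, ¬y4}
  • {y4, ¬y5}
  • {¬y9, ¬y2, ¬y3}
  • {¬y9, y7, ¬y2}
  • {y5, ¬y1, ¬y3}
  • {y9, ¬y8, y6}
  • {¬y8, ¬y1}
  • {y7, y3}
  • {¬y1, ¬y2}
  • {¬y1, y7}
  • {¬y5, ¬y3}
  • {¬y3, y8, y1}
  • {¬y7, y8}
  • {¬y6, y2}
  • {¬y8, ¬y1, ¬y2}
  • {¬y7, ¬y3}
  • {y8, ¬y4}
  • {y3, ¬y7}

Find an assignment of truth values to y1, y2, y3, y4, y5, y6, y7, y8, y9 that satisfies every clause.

Branch on y1: take y1 = False.
Try y2 = False.
  then y3 is forced to True.
  then y8 is forced to True.
  then y5 is forced to False.
  then y6 is forced to False.
  then y9 is forced to True.
  then y7 is forced to False.
y4 is now unconstrained; take y4 = True.
Every clause has at least one true literal under this assignment.

y1=0, y2=0, y3=1, y4=1, y5=0, y6=0, y7=0, y8=1, y9=1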